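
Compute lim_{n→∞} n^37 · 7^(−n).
lim = 0

Exponentials with base > 1 dominate every fixed polynomial: for any fixed c, n^c / 7^n → 0 as n → ∞ (e.g. by the ratio test, or by writing 7^n = e^(n ln 7) and noting e^(n ln 7) / n^c → ∞). Hence n^37 · 7^(−n) = n^37 / 7^n → 0.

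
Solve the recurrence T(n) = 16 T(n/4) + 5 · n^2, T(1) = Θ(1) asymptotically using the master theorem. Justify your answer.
T(n) = Θ(n^2 log n)

log_4 16 = 2, and f(n) = 5 · n^2 = Θ(n^(log_4 16)). This is Case 2 of the master theorem: T(n) = Θ(f(n) · log n) = Θ(n^2 log n).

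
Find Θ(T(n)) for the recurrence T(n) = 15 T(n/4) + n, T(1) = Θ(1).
T(n) = Θ(n^(log_4 15))

Master theorem: compare f(n) = n to n^(log_4 15) where log_4 15 ≈ 1.953. Since 1 < log_4 15, we have f(n) = O(n^(log_4 15 − ε)) for some ε > 0 — Case 1. Hence T(n) = Θ(n^(log_4 15)).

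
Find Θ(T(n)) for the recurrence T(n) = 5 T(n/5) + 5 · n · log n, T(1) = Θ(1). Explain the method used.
T(n) = Θ(n · (log n)^2)

Here log_5 5 = 1 and f(n) = 5 · n · log n = Θ(n^(log_5 5) · (log n)^1). This is the extended Case 2 of the master theorem (f matches the critical exponent up to log factors), giving T(n) = Θ(n^(log_5 5) · (log n)^(1+1)) = Θ(n · (log n)^2).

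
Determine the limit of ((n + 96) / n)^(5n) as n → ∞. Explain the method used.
lim = e^480

Rewrite as (1 + 96/n)^(5n). By the standard limit (1 + x/n)^n → e^x, we have (1 + 96/n)^n → e^96, and raising to the 5th power gives e^480.
More precisely, ln[(1 + 96/n)^(5n)] = 5n · ln(1 + 96/n) = 5n · (96/n + O(1/n^2)) = 480 + O(1/n) → 480.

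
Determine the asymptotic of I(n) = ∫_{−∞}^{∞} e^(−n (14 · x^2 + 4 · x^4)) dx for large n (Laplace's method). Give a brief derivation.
I(n) ~ sqrt(π/(14n))

φ(x) = 14 · x^2 + 4 · x^4 has its unique global minimum at x* = 0 (since φ'(x) = 28x + 16x^3 = 0 only at x = 0 for real x with both coefficients positive, and φ → ∞ as |x| → ∞). At x* = 0, φ(0) = 0 and φ''(0) = 28. Laplace's method then gives
  I(n) ~ sqrt(2π / (n · φ''(0))) · e^(−n φ(0)) = sqrt(2π / (28n)) = sqrt(π/(14n)).
The 4 · x^4 term contributes only at subleading order (an O(1/n) relative correction).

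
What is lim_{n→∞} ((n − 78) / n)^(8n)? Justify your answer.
lim = e^(−624)

Rewrite as (1 − 78/n)^(8n). By the standard limit (1 + x/n)^n → e^x, we have (1 − 78/n)^n → e^(−78), and raising to the 8th power gives e^(−624).
More precisely, ln[(1 − 78/n)^(8n)] = 8n · ln(1 − 78/n) = 8n · (-78/n + O(1/n^2)) = -624 + O(1/n) → -624.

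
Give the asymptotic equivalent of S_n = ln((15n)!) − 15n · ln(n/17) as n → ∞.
S_n ~ 15n · (ln 255 − 1) + O(ln n)

Stirling: ln((15n)!) = 15n ln(15n) − 15n + O(ln n).
  S_n = 15n ln(15n) − 15n − 15n ln(n/17) + O(ln n)
      = 15n ln(15n) − 15n ln n + 15n ln 17 − 15n + O(ln n)
      = 15n ln 15 + 15n ln 17 − 15n + O(ln n)
      = 15n (ln 255 − 1) + O(ln n).
Numerically ln(255) − 1 ≈ 4.5413.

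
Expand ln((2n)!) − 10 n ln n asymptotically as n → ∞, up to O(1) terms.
ln((2n)!) − 10 n ln n = −8 n ln n + 2(ln 2 − 1) n + (1/2) ln(2π·2n) + O(1/n)

Stirling: ln((2n)!) = 2n ln(2n) − 2n + (1/2) ln(2π·2n) + O(1/n).
Expand 2n ln(2n) = 2n (ln n + ln 2) = 2n ln n + 2n ln 2.
Subtract 10n ln n: leading term is (2 − 10) n ln n = −8 n ln n. The next term is 2n ln 2 − 2n = 2(ln 2 − 1) n. Then the (1/2) ln(2π·2n) correction.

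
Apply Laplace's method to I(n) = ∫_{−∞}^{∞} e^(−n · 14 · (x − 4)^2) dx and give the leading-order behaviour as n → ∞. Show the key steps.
I(n) = sqrt(π/(14n))

Here φ(x) = 14 · (x − 4)^2 has its unique minimum at x* = 4 with φ(x*) = 0 and φ''(x*) = 28. Laplace's method gives
  I(n) ~ e^(−n φ(x*)) · sqrt(2π / (n · φ''(x*))) = sqrt(2π / (28n)) = sqrt(π/(14n)).
This is exact: substituting u = (x − 4)·sqrt(14n) gives I(n) = (1/sqrt(14n)) ∫_{−∞}^{∞} e^(−u^2) du = sqrt(π/(14n)).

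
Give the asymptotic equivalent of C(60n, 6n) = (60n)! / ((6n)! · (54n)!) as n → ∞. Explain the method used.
C(60n, 6n) ~ (10000000000/387420489)^(6n) · sqrt(5/(9π·6n))

Write N = 6n. Apply Stirling to each factorial:
  (10N)! ~ sqrt(2π·10N) · (10N/e)^(10N),
  N! ~ sqrt(2π N) · (N/e)^N,
  (9N)! ~ sqrt(2π·9N) · (9N/e)^(9N).
The exponential factors combine to (10N)^(10N) / (N^N · (9N)^(9N)) = 10^(10N)/9^(9N) = (10^10/9^9)^N = (10000000000/387420489)^N.
The square-root prefactors combine to sqrt(2π·10N) / (sqrt(2π N)·sqrt(2π·9N)) = sqrt(10 / (2π·9·N)) = sqrt(5/(9π·6n)).
Substituting N = 6n: C(60n, 6n) ~ (10000000000/387420489)^(6n) · sqrt(5/(9π·6n)).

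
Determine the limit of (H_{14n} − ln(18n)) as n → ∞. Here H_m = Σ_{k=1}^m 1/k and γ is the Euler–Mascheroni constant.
lim = ln(7/9) + γ

By Euler-Maclaurin, H_m = ln m + γ + O(1/m). So
  H_{14n} − ln(18n) = ln(14n) + γ − ln(18n) + O(1/n)
                       = ln(14/18) + γ + O(1/n).
Hence the limit is ln(14/18) + γ (= ln(7/9)).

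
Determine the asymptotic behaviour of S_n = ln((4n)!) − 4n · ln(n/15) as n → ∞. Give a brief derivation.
S_n ~ 4n · (ln 60 − 1) + O(ln n)

Stirling: ln((4n)!) = 4n ln(4n) − 4n + O(ln n).
  S_n = 4n ln(4n) − 4n − 4n ln(n/15) + O(ln n)
      = 4n ln(4n) − 4n ln n + 4n ln 15 − 4n + O(ln n)
      = 4n ln 4 + 4n ln 15 − 4n + O(ln n)
      = 4n (ln 60 − 1) + O(ln n).
Numerically ln(60) − 1 ≈ 3.0943.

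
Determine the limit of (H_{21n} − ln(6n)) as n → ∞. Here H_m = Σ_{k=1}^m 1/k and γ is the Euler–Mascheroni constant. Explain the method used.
lim = ln(7/2) + γ

By Euler-Maclaurin, H_m = ln m + γ + O(1/m). So
  H_{21n} − ln(6n) = ln(21n) + γ − ln(6n) + O(1/n)
                       = ln(21/6) + γ + O(1/n).
Hence the limit is ln(21/6) + γ (= ln(7/2)).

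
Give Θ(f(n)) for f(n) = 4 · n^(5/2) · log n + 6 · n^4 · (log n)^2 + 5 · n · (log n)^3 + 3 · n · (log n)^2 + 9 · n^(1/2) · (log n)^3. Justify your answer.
f(n) ∈ Θ(n^4 · (log n)^2)

Compare the terms by growth order. For large n, n^a · (log n)^b dominates n^a' · (log n)^b' iff a > a', or (a = a' and b > b'). Ranking the 5 terms shows the dominant one is 6 · n^4 · (log n)^2. Hence f(n) ∈ Θ(n^4 · (log n)^2).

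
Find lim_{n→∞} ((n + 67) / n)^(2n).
lim = e^134

Rewrite as (1 + 67/n)^(2n). By the standard limit (1 + x/n)^n → e^x, we have (1 + 67/n)^n → e^67, and raising to the 2nd power gives e^134.
More precisely, ln[(1 + 67/n)^(2n)] = 2n · ln(1 + 67/n) = 2n · (67/n + O(1/n^2)) = 134 + O(1/n) → 134.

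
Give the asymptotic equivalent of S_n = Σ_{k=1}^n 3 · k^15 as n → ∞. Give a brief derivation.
S_n ~ 3 · n^16 / 16

By integral comparison (Euler-Maclaurin), Σ_{k=1}^n 3 · k^15 = 3 · ∫_0^n x^15 dx + O(n^15) = 3 · n^16/16 + O(n^15). (Equivalently, Faulhaber's formula gives the same leading term.)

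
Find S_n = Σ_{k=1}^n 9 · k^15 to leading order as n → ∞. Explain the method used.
S_n ~ 9 · n^16 / 16

By integral comparison (Euler-Maclaurin), Σ_{k=1}^n 9 · k^15 = 9 · ∫_0^n x^15 dx + O(n^15) = 9 · n^16/16 + O(n^15). (Equivalently, Faulhaber's formula gives the same leading term.)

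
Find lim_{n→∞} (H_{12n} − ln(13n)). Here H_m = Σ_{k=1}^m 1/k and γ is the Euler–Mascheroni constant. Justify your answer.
lim = ln(12/13) + γ

By Euler-Maclaurin, H_m = ln m + γ + O(1/m). So
  H_{12n} − ln(13n) = ln(12n) + γ − ln(13n) + O(1/n)
                       = ln(12/13) + γ + O(1/n).
Hence the limit is ln(12/13) + γ.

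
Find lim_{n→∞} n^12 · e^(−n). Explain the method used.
lim = 0

Exponentials with base > 1 dominate every fixed polynomial: for any fixed c, n^c / e^n → 0 as n → ∞ (e.g. by the ratio test, or since e^n grows faster than any power of n). Hence n^12 · e^(−n) = n^12 / e^n → 0.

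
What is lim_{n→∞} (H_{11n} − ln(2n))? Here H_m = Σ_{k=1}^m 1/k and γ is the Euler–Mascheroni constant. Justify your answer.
lim = ln(11/2) + γ

By Euler-Maclaurin, H_m = ln m + γ + O(1/m). So
  H_{11n} − ln(2n) = ln(11n) + γ − ln(2n) + O(1/n)
                       = ln(11/2) + γ + O(1/n).
Hence the limit is ln(11/2) + γ.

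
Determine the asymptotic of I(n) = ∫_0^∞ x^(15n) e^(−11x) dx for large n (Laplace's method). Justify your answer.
I(n) ~ (sqrt(2π·15n) / 11) · (15n/(11e))^(15n)

Write the integrand as exp(15n ln x − 11x) and set f(x) = 15n ln x − 11x. Then f'(x) = 15n/x − 11 = 0 at x* = 15n/11, and f''(x*) = −15n/x*^2 = −11^2/(15n). Laplace's method (interior maximum) gives
  I(n) ~ e^(f(x*)) · sqrt(2π / |f''(x*)|)
        = exp(15n ln(15n/11) − 15n) · sqrt(2π · 15n / 11^2)
        = (15n/11)^(15n) e^(−15n) · sqrt(2π·15n) / 11
        = (sqrt(2π·15n) / 11) · (15n/(11e))^(15n).
This matches Γ(15n+1)/11^(15n+1) with Stirling applied to Γ.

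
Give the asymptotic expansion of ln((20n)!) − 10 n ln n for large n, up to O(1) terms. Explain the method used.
ln((20n)!) − 10 n ln n = 10 n ln n + 20(ln 20 − 1) n + (1/2) ln(2π·20n) + O(1/n)

Stirling: ln((20n)!) = 20n ln(20n) − 20n + (1/2) ln(2π·20n) + O(1/n).
Expand 20n ln(20n) = 20n (ln n + ln 20) = 20n ln n + 20n ln 20.
Subtract 10n ln n: leading term is (20 − 10) n ln n = 10 n ln n. The next term is 20n ln 20 − 20n = 20(ln 20 − 1) n. Then the (1/2) ln(2π·20n) correction.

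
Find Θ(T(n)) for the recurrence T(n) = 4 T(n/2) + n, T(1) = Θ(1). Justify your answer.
T(n) = Θ(n^2)

Master theorem: compare f(n) = n to n^(log_2 4) where log_2 4 = 2. Since 1 < log_2 4, we have f(n) = O(n^(log_2 4 − ε)) for some ε > 0 — Case 1. Hence T(n) = Θ(n^(log_2 4)) = Θ(n^2).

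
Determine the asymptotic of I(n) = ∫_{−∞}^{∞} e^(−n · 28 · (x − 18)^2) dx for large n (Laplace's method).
I(n) = sqrt(π/(28n))

Here φ(x) = 28 · (x − 18)^2 has its unique minimum at x* = 18 with φ(x*) = 0 and φ''(x*) = 56. Laplace's method gives
  I(n) ~ e^(−n φ(x*)) · sqrt(2π / (n · φ''(x*))) = sqrt(2π / (56n)) = sqrt(π/(28n)).
This is exact: substituting u = (x − 18)·sqrt(28n) gives I(n) = (1/sqrt(28n)) ∫_{−∞}^{∞} e^(−u^2) du = sqrt(π/(28n)).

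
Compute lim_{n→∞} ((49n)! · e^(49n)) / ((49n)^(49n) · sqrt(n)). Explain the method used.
lim = sqrt(2π·49)

Stirling: (49n)! ~ sqrt(2π·49n) · (49n/e)^(49n). Hence
  (49n)! · e^(49n) / (49n)^(49n) ~ sqrt(2π·49n).
Dividing by sqrt(n): sqrt(2π·49n) / sqrt(n) = sqrt(2π·49) · n^((1−1)/2), so the limit is sqrt(2π·49).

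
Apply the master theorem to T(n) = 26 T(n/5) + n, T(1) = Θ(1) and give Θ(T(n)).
T(n) = Θ(n^(log_5 26))

Master theorem: compare f(n) = n to n^(log_5 26) where log_5 26 ≈ 2.024. Since 1 < log_5 26, we have f(n) = O(n^(log_5 26 − ε)) for some ε > 0 — Case 1. Hence T(n) = Θ(n^(log_5 26)).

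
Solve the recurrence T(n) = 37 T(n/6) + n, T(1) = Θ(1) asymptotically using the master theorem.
T(n) = Θ(n^(log_6 37))

Master theorem: compare f(n) = n to n^(log_6 37) where log_6 37 ≈ 2.015. Since 1 < log_6 37, we have f(n) = O(n^(log_6 37 − ε)) for some ε > 0 — Case 1. Hence T(n) = Θ(n^(log_6 37)).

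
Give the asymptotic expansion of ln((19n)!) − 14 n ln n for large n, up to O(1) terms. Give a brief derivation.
ln((19n)!) − 14 n ln n = 5 n ln n + 19(ln 19 − 1) n + (1/2) ln(2π·19n) + O(1/n)

Stirling: ln((19n)!) = 19n ln(19n) − 19n + (1/2) ln(2π·19n) + O(1/n).
Expand 19n ln(19n) = 19n (ln n + ln 19) = 19n ln n + 19n ln 19.
Subtract 14n ln n: leading term is (19 − 14) n ln n = 5 n ln n. The next term is 19n ln 19 − 19n = 19(ln 19 − 1) n. Then the (1/2) ln(2π·19n) correction.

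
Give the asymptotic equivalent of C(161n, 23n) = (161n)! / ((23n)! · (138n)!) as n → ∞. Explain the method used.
C(161n, 23n) ~ (823543/46656)^(23n) · sqrt(7/(12π·23n))

Write N = 23n. Apply Stirling to each factorial:
  (7N)! ~ sqrt(2π·7N) · (7N/e)^(7N),
  N! ~ sqrt(2π N) · (N/e)^N,
  (6N)! ~ sqrt(2π·6N) · (6N/e)^(6N).
The exponential factors combine to (7N)^(7N) / (N^N · (6N)^(6N)) = 7^(7N)/6^(6N) = (7^7/6^6)^N = (823543/46656)^N.
The square-root prefactors combine to sqrt(2π·7N) / (sqrt(2π N)·sqrt(2π·6N)) = sqrt(7 / (2π·6·N)) = sqrt(7/(12π·23n)).
Substituting N = 23n: C(161n, 23n) ~ (823543/46656)^(23n) · sqrt(7/(12π·23n)).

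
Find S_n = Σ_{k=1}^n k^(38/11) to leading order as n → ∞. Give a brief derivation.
S_n ~ (11/49) · n^(49/11)

Integral comparison: Σ_{k=1}^n k^(38/11) = ∫_0^n x^(38/11) dx + O(n^(38/11)). The integral is n^(1 + 38/11) / (1 + 38/11) = n^((38+11)/11) / ((38+11)/11) = (11/49) · n^(49/11).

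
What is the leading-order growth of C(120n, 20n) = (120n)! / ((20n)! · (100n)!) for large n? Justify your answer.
C(120n, 20n) ~ (46656/3125)^(20n) · sqrt(3/(5π·20n))

Write N = 20n. Apply Stirling to each factorial:
  (6N)! ~ sqrt(2π·6N) · (6N/e)^(6N),
  N! ~ sqrt(2π N) · (N/e)^N,
  (5N)! ~ sqrt(2π·5N) · (5N/e)^(5N).
The exponential factors combine to (6N)^(6N) / (N^N · (5N)^(5N)) = 6^(6N)/5^(5N) = (6^6/5^5)^N = (46656/3125)^N.
The square-root prefactors combine to sqrt(2π·6N) / (sqrt(2π N)·sqrt(2π·5N)) = sqrt(6 / (2π·5·N)) = sqrt(3/(5π·20n)).
Substituting N = 20n: C(120n, 20n) ~ (46656/3125)^(20n) · sqrt(3/(5π·20n)).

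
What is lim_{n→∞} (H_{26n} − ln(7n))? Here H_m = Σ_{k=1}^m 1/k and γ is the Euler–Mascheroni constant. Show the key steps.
lim = ln(26/7) + γ

By Euler-Maclaurin, H_m = ln m + γ + O(1/m). So
  H_{26n} − ln(7n) = ln(26n) + γ − ln(7n) + O(1/n)
                       = ln(26/7) + γ + O(1/n).
Hence the limit is ln(26/7) + γ.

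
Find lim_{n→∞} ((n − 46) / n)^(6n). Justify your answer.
lim = e^(−276)

Rewrite as (1 − 46/n)^(6n). By the standard limit (1 + x/n)^n → e^x, we have (1 − 46/n)^n → e^(−46), and raising to the 6th power gives e^(−276).
More precisely, ln[(1 − 46/n)^(6n)] = 6n · ln(1 − 46/n) = 6n · (-46/n + O(1/n^2)) = -276 + O(1/n) → -276.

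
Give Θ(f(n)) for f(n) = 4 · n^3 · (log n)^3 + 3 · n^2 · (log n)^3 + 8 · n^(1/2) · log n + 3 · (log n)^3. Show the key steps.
f(n) ∈ Θ(n^3 · (log n)^3)

Compare the terms by growth order. For large n, n^a · (log n)^b dominates n^a' · (log n)^b' iff a > a', or (a = a' and b > b'). Ranking the 4 terms shows the dominant one is 4 · n^3 · (log n)^3. Hence f(n) ∈ Θ(n^3 · (log n)^3).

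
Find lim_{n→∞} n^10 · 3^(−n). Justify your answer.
lim = 0

Exponentials with base > 1 dominate every fixed polynomial: for any fixed c, n^c / 3^n → 0 as n → ∞ (e.g. by the ratio test, or by writing 3^n = e^(n ln 3) and noting e^(n ln 3) / n^c → ∞). Hence n^10 · 3^(−n) = n^10 / 3^n → 0.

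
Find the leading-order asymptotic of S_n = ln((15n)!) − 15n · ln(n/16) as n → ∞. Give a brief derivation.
S_n ~ 15n · (ln 240 − 1) + O(ln n)

Stirling: ln((15n)!) = 15n ln(15n) − 15n + O(ln n).
  S_n = 15n ln(15n) − 15n − 15n ln(n/16) + O(ln n)
      = 15n ln(15n) − 15n ln n + 15n ln 16 − 15n + O(ln n)
      = 15n ln 15 + 15n ln 16 − 15n + O(ln n)
      = 15n (ln 240 − 1) + O(ln n).
Numerically ln(240) − 1 ≈ 4.4806.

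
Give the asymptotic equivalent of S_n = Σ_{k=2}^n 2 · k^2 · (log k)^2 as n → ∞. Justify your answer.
S_n ~ 2 · n^3 · (log n)^2 / 3

By integral comparison, S_n = ∫_1^n 2 · x^2 · (log x)^2 dx + O(n^2 · (log n)^2). For the integral, the leading term of ∫_1^n x^2 (log x)^2 dx is n^3/3 · (log n)^2 (by repeated integration by parts; each step lowers the log-exponent and produces a relatively O(1/log n) correction). Hence S_n ~ 2 · n^3 · (log n)^2 / 3.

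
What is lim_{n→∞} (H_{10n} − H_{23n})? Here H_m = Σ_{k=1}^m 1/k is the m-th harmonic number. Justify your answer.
lim = ln(10/23)

Euler-Maclaurin gives H_m = ln m + γ + 1/(2m) + O(1/m^2). The γ and O(1/m) terms cancel in the difference:
  H_{10n} − H_{23n} = ln(10n) − ln(23n) + O(1/n) = ln(10/23) + O(1/n).
Hence the limit is ln(10/23).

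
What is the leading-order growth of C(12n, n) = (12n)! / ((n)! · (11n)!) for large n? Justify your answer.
C(12n, n) ~ (8916100448256/285311670611)^(n) · sqrt(6/(11π·n))

Write N = n. Apply Stirling to each factorial:
  (12N)! ~ sqrt(2π·12N) · (12N/e)^(12N),
  N! ~ sqrt(2π N) · (N/e)^N,
  (11N)! ~ sqrt(2π·11N) · (11N/e)^(11N).
The exponential factors combine to (12N)^(12N) / (N^N · (11N)^(11N)) = 12^(12N)/11^(11N) = (12^12/11^11)^N = (8916100448256/285311670611)^N.
The square-root prefactors combine to sqrt(2π·12N) / (sqrt(2π N)·sqrt(2π·11N)) = sqrt(12 / (2π·11·N)) = sqrt(6/(11π·n)).
Substituting N = n: C(12n, n) ~ (8916100448256/285311670611)^(n) · sqrt(6/(11π·n)).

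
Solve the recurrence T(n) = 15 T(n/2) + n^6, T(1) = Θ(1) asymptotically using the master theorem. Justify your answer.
T(n) = Θ(n^6)

log_2 15 ≈ 3.907. f(n) = n^6 dominates n^(log_2 15) since 6 > 3.907, and the regularity condition a·f(n/b) = 15·(n/2)^6 = (15/64)·n^6 ≤ c·f(n) holds with c = 15/64 ≈ 0.234 < 1. So this is Case 3: T(n) = Θ(f(n)) = Θ(n^6).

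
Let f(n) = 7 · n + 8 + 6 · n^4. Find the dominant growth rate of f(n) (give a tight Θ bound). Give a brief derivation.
f(n) ∈ Θ(n^4)

Compare the terms by growth order. For large n, n^a · (log n)^b dominates n^a' · (log n)^b' iff a > a', or (a = a' and b > b'). Ranking the 3 terms shows the dominant one is 6 · n^4. Hence f(n) ∈ Θ(n^4).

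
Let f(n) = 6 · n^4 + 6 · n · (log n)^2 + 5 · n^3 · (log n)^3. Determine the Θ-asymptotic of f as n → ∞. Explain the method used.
f(n) ∈ Θ(n^4)

Compare the terms by growth order. For large n, n^a · (log n)^b dominates n^a' · (log n)^b' iff a > a', or (a = a' and b > b'). Ranking the 3 terms shows the dominant one is 6 · n^4. Hence f(n) ∈ Θ(n^4).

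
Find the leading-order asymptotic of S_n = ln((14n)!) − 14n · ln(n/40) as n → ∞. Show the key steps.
S_n ~ 14n · (ln 560 − 1) + O(ln n)

Stirling: ln((14n)!) = 14n ln(14n) − 14n + O(ln n).
  S_n = 14n ln(14n) − 14n − 14n ln(n/40) + O(ln n)
      = 14n ln(14n) − 14n ln n + 14n ln 40 − 14n + O(ln n)
      = 14n ln 14 + 14n ln 40 − 14n + O(ln n)
      = 14n (ln 560 − 1) + O(ln n).
Numerically ln(560) − 1 ≈ 5.3279.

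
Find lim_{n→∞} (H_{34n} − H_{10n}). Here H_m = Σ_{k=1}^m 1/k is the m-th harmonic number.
lim = ln(34/10) = ln(17/5)

Euler-Maclaurin gives H_m = ln m + γ + 1/(2m) + O(1/m^2). The γ and O(1/m) terms cancel in the difference:
  H_{34n} − H_{10n} = ln(34n) − ln(10n) + O(1/n) = ln(34/10) + O(1/n).
Hence the limit is ln(34/10) = ln(17/5).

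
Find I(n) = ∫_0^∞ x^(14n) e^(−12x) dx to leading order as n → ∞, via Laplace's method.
I(n) ~ (sqrt(2π·14n) / 12) · (14n/(12e))^(14n)

Write the integrand as exp(14n ln x − 12x) and set f(x) = 14n ln x − 12x. Then f'(x) = 14n/x − 12 = 0 at x* = 14n/12, and f''(x*) = −14n/x*^2 = −12^2/(14n). Laplace's method (interior maximum) gives
  I(n) ~ e^(f(x*)) · sqrt(2π / |f''(x*)|)
        = exp(14n ln(14n/12) − 14n) · sqrt(2π · 14n / 12^2)
        = (14n/12)^(14n) e^(−14n) · sqrt(2π·14n) / 12
        = (sqrt(2π·14n) / 12) · (14n/(12e))^(14n).
This matches Γ(14n+1)/12^(14n+1) with Stirling applied to Γ.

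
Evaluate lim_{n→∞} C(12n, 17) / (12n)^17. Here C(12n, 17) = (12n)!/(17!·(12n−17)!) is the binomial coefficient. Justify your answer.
lim = 1/17! = 1/355687428096000

With N = 12n → ∞: C(N, 17) / N^17 = [N(N−1)…(N−16)] / (17! · N^17) = (1/17!) · 1 · (1 − 1/(12n)) · … · (1 − 16/(12n)). Each factor → 1 as N → ∞, so the limit is 1/17! = 1/355687428096000.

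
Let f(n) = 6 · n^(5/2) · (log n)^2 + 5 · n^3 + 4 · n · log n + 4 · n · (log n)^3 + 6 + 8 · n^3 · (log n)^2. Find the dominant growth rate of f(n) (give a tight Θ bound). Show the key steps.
f(n) ∈ Θ(n^3 · (log n)^2)

Compare the terms by growth order. For large n, n^a · (log n)^b dominates n^a' · (log n)^b' iff a > a', or (a = a' and b > b'). Ranking the 6 terms shows the dominant one is 8 · n^3 · (log n)^2. Hence f(n) ∈ Θ(n^3 · (log n)^2).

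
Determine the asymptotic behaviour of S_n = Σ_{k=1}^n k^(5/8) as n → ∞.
S_n ~ (8/13) · n^(13/8)

Integral comparison: Σ_{k=1}^n k^(5/8) = ∫_0^n x^(5/8) dx + O(n^(5/8)). The integral is n^(1 + 5/8) / (1 + 5/8) = n^((5+8)/8) / ((5+8)/8) = (8/13) · n^(13/8).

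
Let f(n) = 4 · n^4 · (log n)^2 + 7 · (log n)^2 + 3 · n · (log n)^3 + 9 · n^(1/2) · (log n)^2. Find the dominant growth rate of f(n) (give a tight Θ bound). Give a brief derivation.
f(n) ∈ Θ(n^4 · (log n)^2)

Compare the terms by growth order. For large n, n^a · (log n)^b dominates n^a' · (log n)^b' iff a > a', or (a = a' and b > b'). Ranking the 4 terms shows the dominant one is 4 · n^4 · (log n)^2. Hence f(n) ∈ Θ(n^4 · (log n)^2).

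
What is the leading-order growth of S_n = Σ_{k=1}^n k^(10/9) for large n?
S_n ~ (9/19) · n^(19/9)

Integral comparison: Σ_{k=1}^n k^(10/9) = ∫_0^n x^(10/9) dx + O(n^(10/9)). The integral is n^(1 + 10/9) / (1 + 10/9) = n^((10+9)/9) / ((10+9)/9) = (9/19) · n^(19/9).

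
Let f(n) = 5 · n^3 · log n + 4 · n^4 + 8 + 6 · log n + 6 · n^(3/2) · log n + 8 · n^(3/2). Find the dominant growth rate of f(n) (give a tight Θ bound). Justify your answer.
f(n) ∈ Θ(n^4)

Compare the terms by growth order. For large n, n^a · (log n)^b dominates n^a' · (log n)^b' iff a > a', or (a = a' and b > b'). Ranking the 6 terms shows the dominant one is 4 · n^4. Hence f(n) ∈ Θ(n^4).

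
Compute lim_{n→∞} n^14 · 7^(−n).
lim = 0

Exponentials with base > 1 dominate every fixed polynomial: for any fixed c, n^c / 7^n → 0 as n → ∞ (e.g. by the ratio test, or by writing 7^n = e^(n ln 7) and noting e^(n ln 7) / n^c → ∞). Hence n^14 · 7^(−n) = n^14 / 7^n → 0.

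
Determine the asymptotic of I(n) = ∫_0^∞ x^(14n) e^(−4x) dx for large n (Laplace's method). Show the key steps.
I(n) ~ (sqrt(2π·14n) / 4) · (14n/(4e))^(14n)

Write the integrand as exp(14n ln x − 4x) and set f(x) = 14n ln x − 4x. Then f'(x) = 14n/x − 4 = 0 at x* = 14n/4, and f''(x*) = −14n/x*^2 = −4^2/(14n). Laplace's method (interior maximum) gives
  I(n) ~ e^(f(x*)) · sqrt(2π / |f''(x*)|)
        = exp(14n ln(14n/4) − 14n) · sqrt(2π · 14n / 4^2)
        = (14n/4)^(14n) e^(−14n) · sqrt(2π·14n) / 4
        = (sqrt(2π·14n) / 4) · (14n/(4e))^(14n).
This matches Γ(14n+1)/4^(14n+1) with Stirling applied to Γ.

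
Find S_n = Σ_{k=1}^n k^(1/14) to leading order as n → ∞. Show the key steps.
S_n ~ (14/15) · n^(15/14)

Integral comparison: Σ_{k=1}^n k^(1/14) = ∫_0^n x^(1/14) dx + O(n^(1/14)). The integral is n^(1 + 1/14) / (1 + 1/14) = n^((1+14)/14) / ((1+14)/14) = (14/15) · n^(15/14).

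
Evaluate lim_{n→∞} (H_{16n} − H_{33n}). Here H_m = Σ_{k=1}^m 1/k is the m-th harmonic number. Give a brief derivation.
lim = ln(16/33)

Euler-Maclaurin gives H_m = ln m + γ + 1/(2m) + O(1/m^2). The γ and O(1/m) terms cancel in the difference:
  H_{16n} − H_{33n} = ln(16n) − ln(33n) + O(1/n) = ln(16/33) + O(1/n).
Hence the limit is ln(16/33).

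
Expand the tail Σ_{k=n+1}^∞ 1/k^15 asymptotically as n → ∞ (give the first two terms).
Σ_{k>n} 1/k^15 = 1/(14 · n^14) − 1/(2 · n^15) + O(1/n^16)

Compare to the integral: ∫_{n}^∞ x^(−15) dx = [−x^(−14)/14]_{n}^∞ = 1/((15−1)·n^14). The Euler-Maclaurin correction adds −f(n)/2 = −1/(2·n^15). Euler-Maclaurin then gives
  Σ_{k>n} 1/k^15 = ∫_{n}^∞ dx/x^15 − 1/(2·n^15) + O(1/n^16).
(Equivalently this is ζ(15) − Σ_{k≤n} 1/k^15.)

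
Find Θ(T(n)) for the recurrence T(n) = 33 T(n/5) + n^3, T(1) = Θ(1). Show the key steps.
T(n) = Θ(n^3)

log_5 33 ≈ 2.173. f(n) = n^3 dominates n^(log_5 33) since 3 > 2.173, and the regularity condition a·f(n/b) = 33·(n/5)^3 = (33/125)·n^3 ≤ c·f(n) holds with c = 33/125 ≈ 0.264 < 1. So this is Case 3: T(n) = Θ(f(n)) = Θ(n^3).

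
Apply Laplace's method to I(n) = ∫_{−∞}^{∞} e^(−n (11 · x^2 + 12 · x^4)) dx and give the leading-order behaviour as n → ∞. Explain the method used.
I(n) ~ sqrt(π/(11n))

φ(x) = 11 · x^2 + 12 · x^4 has its unique global minimum at x* = 0 (since φ'(x) = 22x + 48x^3 = 0 only at x = 0 for real x with both coefficients positive, and φ → ∞ as |x| → ∞). At x* = 0, φ(0) = 0 and φ''(0) = 22. Laplace's method then gives
  I(n) ~ sqrt(2π / (n · φ''(0))) · e^(−n φ(0)) = sqrt(2π / (22n)) = sqrt(π/(11n)).
The 12 · x^4 term contributes only at subleading order (an O(1/n) relative correction).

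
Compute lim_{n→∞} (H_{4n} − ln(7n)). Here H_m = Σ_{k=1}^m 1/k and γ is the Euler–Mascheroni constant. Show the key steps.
lim = ln(4/7) + γ

By Euler-Maclaurin, H_m = ln m + γ + O(1/m). So
  H_{4n} − ln(7n) = ln(4n) + γ − ln(7n) + O(1/n)
                       = ln(4/7) + γ + O(1/n).
Hence the limit is ln(4/7) + γ.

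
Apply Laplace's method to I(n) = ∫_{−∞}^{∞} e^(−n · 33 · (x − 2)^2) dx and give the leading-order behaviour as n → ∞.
I(n) = sqrt(π/(33n))

Here φ(x) = 33 · (x − 2)^2 has its unique minimum at x* = 2 with φ(x*) = 0 and φ''(x*) = 66. Laplace's method gives
  I(n) ~ e^(−n φ(x*)) · sqrt(2π / (n · φ''(x*))) = sqrt(2π / (66n)) = sqrt(π/(33n)).
This is exact: substituting u = (x − 2)·sqrt(33n) gives I(n) = (1/sqrt(33n)) ∫_{−∞}^{∞} e^(−u^2) du = sqrt(π/(33n)).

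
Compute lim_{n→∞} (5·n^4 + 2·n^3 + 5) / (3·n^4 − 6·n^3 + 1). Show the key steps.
lim = 5/3

For large n the leading n^4 terms dominate both numerator and denominator. Dividing top and bottom by n^4, every other term tends to 0, leaving 5/3.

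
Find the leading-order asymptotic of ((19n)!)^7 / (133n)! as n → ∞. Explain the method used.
((19n)!)^7/(133n)! ~ ((2π·19n)^(6/2) / sqrt(7)) · 7^(−7·19n)  →  0

Write N = 19n. Stirling: N! ~ sqrt(2π N)(N/e)^N and (7N)! ~ sqrt(2π·7N)·(7N/e)^(7N).
  (N!)^7/(7N)! ~ (2π N)^(7/2) (N/e)^(7N) / [sqrt(2π·7N) (7N/e)^(7N)]
     = (2π N)^(7/2) / sqrt(2π·7N) · (N/(7N))^(7N)
     = (2π N)^((7−1)/2) / sqrt(7) · 7^(−7N).
Since 7^7 > 1, the factor 7^(−7N) decays exponentially, so the ratio → 0. Substituting N = 19n gives the stated form.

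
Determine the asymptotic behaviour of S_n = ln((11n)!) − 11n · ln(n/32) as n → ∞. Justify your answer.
S_n ~ 11n · (ln 352 − 1) + O(ln n)

Stirling: ln((11n)!) = 11n ln(11n) − 11n + O(ln n).
  S_n = 11n ln(11n) − 11n − 11n ln(n/32) + O(ln n)
      = 11n ln(11n) − 11n ln n + 11n ln 32 − 11n + O(ln n)
      = 11n ln 11 + 11n ln 32 − 11n + O(ln n)
      = 11n (ln 352 − 1) + O(ln n).
Numerically ln(352) − 1 ≈ 4.8636.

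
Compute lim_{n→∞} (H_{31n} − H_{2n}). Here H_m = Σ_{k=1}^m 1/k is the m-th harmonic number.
lim = ln(31/2)

Euler-Maclaurin gives H_m = ln m + γ + 1/(2m) + O(1/m^2). The γ and O(1/m) terms cancel in the difference:
  H_{31n} − H_{2n} = ln(31n) − ln(2n) + O(1/n) = ln(31/2) + O(1/n).
Hence the limit is ln(31/2).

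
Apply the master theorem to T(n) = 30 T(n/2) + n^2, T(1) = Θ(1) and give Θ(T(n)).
T(n) = Θ(n^(log_2 30))

Master theorem: compare f(n) = n^2 to n^(log_2 30) where log_2 30 ≈ 4.907. Since 2 < log_2 30, we have f(n) = O(n^(log_2 30 − ε)) for some ε > 0 — Case 1. Hence T(n) = Θ(n^(log_2 30)).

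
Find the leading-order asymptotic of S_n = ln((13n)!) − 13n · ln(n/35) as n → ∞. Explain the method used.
S_n ~ 13n · (ln 455 − 1) + O(ln n)

Stirling: ln((13n)!) = 13n ln(13n) − 13n + O(ln n).
  S_n = 13n ln(13n) − 13n − 13n ln(n/35) + O(ln n)
      = 13n ln(13n) − 13n ln n + 13n ln 35 − 13n + O(ln n)
      = 13n ln 13 + 13n ln 35 − 13n + O(ln n)
      = 13n (ln 455 − 1) + O(ln n).
Numerically ln(455) − 1 ≈ 5.1203.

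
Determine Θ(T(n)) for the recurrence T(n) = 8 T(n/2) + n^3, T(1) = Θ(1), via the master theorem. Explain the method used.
T(n) = Θ(n^3 log n)

log_2 8 = 3, and f(n) = n^3 = Θ(n^(log_2 8)). This is Case 2 of the master theorem: T(n) = Θ(f(n) · log n) = Θ(n^3 log n).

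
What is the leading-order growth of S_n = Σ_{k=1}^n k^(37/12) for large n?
S_n ~ (12/49) · n^(49/12)

Integral comparison: Σ_{k=1}^n k^(37/12) = ∫_0^n x^(37/12) dx + O(n^(37/12)). The integral is n^(1 + 37/12) / (1 + 37/12) = n^((37+12)/12) / ((37+12)/12) = (12/49) · n^(49/12).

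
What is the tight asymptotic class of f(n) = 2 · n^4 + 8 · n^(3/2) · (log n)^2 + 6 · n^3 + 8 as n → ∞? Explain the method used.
f(n) ∈ Θ(n^4)

Compare the terms by growth order. For large n, n^a · (log n)^b dominates n^a' · (log n)^b' iff a > a', or (a = a' and b > b'). Ranking the 4 terms shows the dominant one is 2 · n^4. Hence f(n) ∈ Θ(n^4).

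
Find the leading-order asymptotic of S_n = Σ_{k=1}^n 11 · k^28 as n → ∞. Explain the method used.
S_n ~ 11 · n^29 / 29

By integral comparison (Euler-Maclaurin), Σ_{k=1}^n 11 · k^28 = 11 · ∫_0^n x^28 dx + O(n^28) = 11 · n^29/29 + O(n^28). (Equivalently, Faulhaber's formula gives the same leading term.)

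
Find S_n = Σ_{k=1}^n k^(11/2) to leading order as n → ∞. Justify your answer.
S_n ~ (2/13) · n^(13/2)

Integral comparison: Σ_{k=1}^n k^(11/2) = ∫_0^n x^(11/2) dx + O(n^(11/2)). The integral is n^(1 + 11/2) / (1 + 11/2) = n^((11+2)/2) / ((11+2)/2) = (2/13) · n^(13/2).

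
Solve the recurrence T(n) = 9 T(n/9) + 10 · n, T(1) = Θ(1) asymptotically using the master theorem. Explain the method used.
T(n) = Θ(n log n)

log_9 9 = 1, and f(n) = 10 · n = Θ(n^(log_9 9)). This is Case 2 of the master theorem: T(n) = Θ(f(n) · log n) = Θ(n log n).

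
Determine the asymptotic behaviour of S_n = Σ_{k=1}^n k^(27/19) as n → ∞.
S_n ~ (19/46) · n^(46/19)

Integral comparison: Σ_{k=1}^n k^(27/19) = ∫_0^n x^(27/19) dx + O(n^(27/19)). The integral is n^(1 + 27/19) / (1 + 27/19) = n^((27+19)/19) / ((27+19)/19) = (19/46) · n^(46/19).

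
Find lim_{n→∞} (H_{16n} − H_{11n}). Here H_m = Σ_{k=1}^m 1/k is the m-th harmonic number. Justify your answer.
lim = ln(16/11)

Euler-Maclaurin gives H_m = ln m + γ + 1/(2m) + O(1/m^2). The γ and O(1/m) terms cancel in the difference:
  H_{16n} − H_{11n} = ln(16n) − ln(11n) + O(1/n) = ln(16/11) + O(1/n).
Hence the limit is ln(16/11).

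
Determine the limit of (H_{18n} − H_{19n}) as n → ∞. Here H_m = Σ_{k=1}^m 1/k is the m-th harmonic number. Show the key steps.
lim = ln(18/19)

Euler-Maclaurin gives H_m = ln m + γ + 1/(2m) + O(1/m^2). The γ and O(1/m) terms cancel in the difference:
  H_{18n} − H_{19n} = ln(18n) − ln(19n) + O(1/n) = ln(18/19) + O(1/n).
Hence the limit is ln(18/19).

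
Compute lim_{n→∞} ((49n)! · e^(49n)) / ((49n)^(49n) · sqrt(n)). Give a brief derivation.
lim = sqrt(2π·49)

Stirling: (49n)! ~ sqrt(2π·49n) · (49n/e)^(49n). Hence
  (49n)! · e^(49n) / (49n)^(49n) ~ sqrt(2π·49n).
Dividing by sqrt(n): sqrt(2π·49n) / sqrt(n) = sqrt(2π·49) · n^((1−1)/2), so the limit is sqrt(2π·49).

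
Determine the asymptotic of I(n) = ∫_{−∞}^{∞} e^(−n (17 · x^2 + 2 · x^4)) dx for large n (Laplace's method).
I(n) ~ sqrt(π/(17n))

φ(x) = 17 · x^2 + 2 · x^4 has its unique global minimum at x* = 0 (since φ'(x) = 34x + 8x^3 = 0 only at x = 0 for real x with both coefficients positive, and φ → ∞ as |x| → ∞). At x* = 0, φ(0) = 0 and φ''(0) = 34. Laplace's method then gives
  I(n) ~ sqrt(2π / (n · φ''(0))) · e^(−n φ(0)) = sqrt(2π / (34n)) = sqrt(π/(17n)).
The 2 · x^4 term contributes only at subleading order (an O(1/n) relative correction).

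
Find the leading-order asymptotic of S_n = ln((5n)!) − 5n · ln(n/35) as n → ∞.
S_n ~ 5n · (ln 175 − 1) + O(ln n)

Stirling: ln((5n)!) = 5n ln(5n) − 5n + O(ln n).
  S_n = 5n ln(5n) − 5n − 5n ln(n/35) + O(ln n)
      = 5n ln(5n) − 5n ln n + 5n ln 35 − 5n + O(ln n)
      = 5n ln 5 + 5n ln 35 − 5n + O(ln n)
      = 5n (ln 175 − 1) + O(ln n).
Numerically ln(175) − 1 ≈ 4.1648.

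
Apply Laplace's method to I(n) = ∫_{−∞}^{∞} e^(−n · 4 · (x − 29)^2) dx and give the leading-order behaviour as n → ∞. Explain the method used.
I(n) = sqrt(π/(4n))

Here φ(x) = 4 · (x − 29)^2 has its unique minimum at x* = 29 with φ(x*) = 0 and φ''(x*) = 8. Laplace's method gives
  I(n) ~ e^(−n φ(x*)) · sqrt(2π / (n · φ''(x*))) = sqrt(2π / (8n)) = sqrt(π/(4n)).
This is exact: substituting u = (x − 29)·sqrt(4n) gives I(n) = (1/sqrt(4n)) ∫_{−∞}^{∞} e^(−u^2) du = sqrt(π/(4n)).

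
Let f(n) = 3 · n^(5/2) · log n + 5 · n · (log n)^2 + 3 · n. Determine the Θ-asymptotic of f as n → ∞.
f(n) ∈ Θ(n^(5/2) · log n)

Compare the terms by growth order. For large n, n^a · (log n)^b dominates n^a' · (log n)^b' iff a > a', or (a = a' and b > b'). Ranking the 3 terms shows the dominant one is 3 · n^(5/2) · log n. Hence f(n) ∈ Θ(n^(5/2) · log n).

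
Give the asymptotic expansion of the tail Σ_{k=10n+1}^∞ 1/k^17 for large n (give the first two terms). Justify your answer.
Σ_{k>10n} 1/k^17 = 1/(16 · (10n)^16) − 1/(2 · (10n)^17) + O(1/(10n)^18)

Compare to the integral: ∫_{10n}^∞ x^(−17) dx = [−x^(−16)/16]_{10n}^∞ = 1/((17−1)·(10n)^16). The Euler-Maclaurin correction adds −f(10n)/2 = −1/(2·(10n)^17). Euler-Maclaurin then gives
  Σ_{k>10n} 1/k^17 = ∫_{10n}^∞ dx/x^17 − 1/(2·(10n)^17) + O(1/(10n)^18).
(Equivalently this is ζ(17) − Σ_{k≤10n} 1/k^17.)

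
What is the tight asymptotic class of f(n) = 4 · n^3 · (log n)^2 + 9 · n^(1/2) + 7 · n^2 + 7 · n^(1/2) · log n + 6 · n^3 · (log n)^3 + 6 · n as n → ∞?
f(n) ∈ Θ(n^3 · (log n)^3)

Compare the terms by growth order. For large n, n^a · (log n)^b dominates n^a' · (log n)^b' iff a > a', or (a = a' and b > b'). Ranking the 6 terms shows the dominant one is 6 · n^3 · (log n)^3. Hence f(n) ∈ Θ(n^3 · (log n)^3).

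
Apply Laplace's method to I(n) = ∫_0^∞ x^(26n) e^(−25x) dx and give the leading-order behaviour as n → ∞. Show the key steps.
I(n) ~ (sqrt(2π·26n) / 25) · (26n/(25e))^(26n)

Write the integrand as exp(26n ln x − 25x) and set f(x) = 26n ln x − 25x. Then f'(x) = 26n/x − 25 = 0 at x* = 26n/25, and f''(x*) = −26n/x*^2 = −25^2/(26n). Laplace's method (interior maximum) gives
  I(n) ~ e^(f(x*)) · sqrt(2π / |f''(x*)|)
        = exp(26n ln(26n/25) − 26n) · sqrt(2π · 26n / 25^2)
        = (26n/25)^(26n) e^(−26n) · sqrt(2π·26n) / 25
        = (sqrt(2π·26n) / 25) · (26n/(25e))^(26n).
This matches Γ(26n+1)/25^(26n+1) with Stirling applied to Γ.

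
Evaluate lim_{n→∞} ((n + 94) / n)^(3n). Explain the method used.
lim = e^282

Rewrite as (1 + 94/n)^(3n). By the standard limit (1 + x/n)^n → e^x, we have (1 + 94/n)^n → e^94, and raising to the 3rd power gives e^282.
More precisely, ln[(1 + 94/n)^(3n)] = 3n · ln(1 + 94/n) = 3n · (94/n + O(1/n^2)) = 282 + O(1/n) → 282.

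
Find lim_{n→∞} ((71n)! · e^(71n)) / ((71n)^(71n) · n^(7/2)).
lim = 0

Stirling: (71n)! ~ sqrt(2π·71n) · (71n/e)^(71n). Hence
  (71n)! · e^(71n) / (71n)^(71n) ~ sqrt(2π·71n).
Dividing by n^(7/2): sqrt(2π·71n) / n^(7/2) = sqrt(2π·71) · n^((1−7)/2), so the expression behaves like sqrt(2π·71) · n^((1−7)/2) → 0.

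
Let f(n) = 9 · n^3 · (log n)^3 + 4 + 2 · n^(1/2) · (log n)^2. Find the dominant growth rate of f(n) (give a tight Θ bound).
f(n) ∈ Θ(n^3 · (log n)^3)

Compare the terms by growth order. For large n, n^a · (log n)^b dominates n^a' · (log n)^b' iff a > a', or (a = a' and b > b'). Ranking the 3 terms shows the dominant one is 9 · n^3 · (log n)^3. Hence f(n) ∈ Θ(n^3 · (log n)^3).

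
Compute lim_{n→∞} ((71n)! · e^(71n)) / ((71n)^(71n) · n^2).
lim = 0

Stirling: (71n)! ~ sqrt(2π·71n) · (71n/e)^(71n). Hence
  (71n)! · e^(71n) / (71n)^(71n) ~ sqrt(2π·71n).
Dividing by n^2: sqrt(2π·71n) / n^2 = sqrt(2π·71) · n^((1−4)/2), so the expression behaves like sqrt(2π·71) · n^((1−4)/2) → 0.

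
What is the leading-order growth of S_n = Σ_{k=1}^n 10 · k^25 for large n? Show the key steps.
S_n ~ 5 · n^26 / 13

By integral comparison (Euler-Maclaurin), Σ_{k=1}^n 10 · k^25 = 10 · ∫_0^n x^25 dx + O(n^25) = 10 · n^26/26 = 5 · n^26 / 13 + O(n^25). (Equivalently, Faulhaber's formula gives the same leading term.)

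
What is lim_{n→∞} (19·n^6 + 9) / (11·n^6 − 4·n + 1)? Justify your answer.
lim = 19/11

For large n the leading n^6 terms dominate both numerator and denominator. Dividing top and bottom by n^6, every other term tends to 0, leaving 19/11.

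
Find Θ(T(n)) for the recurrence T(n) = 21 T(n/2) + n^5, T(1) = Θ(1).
T(n) = Θ(n^5)

log_2 21 ≈ 4.392. f(n) = n^5 dominates n^(log_2 21) since 5 > 4.392, and the regularity condition a·f(n/b) = 21·(n/2)^5 = (21/32)·n^5 ≤ c·f(n) holds with c = 21/32 ≈ 0.656 < 1. So this is Case 3: T(n) = Θ(f(n)) = Θ(n^5).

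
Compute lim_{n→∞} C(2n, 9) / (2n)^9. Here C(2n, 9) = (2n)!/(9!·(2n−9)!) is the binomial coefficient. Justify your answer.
lim = 1/9! = 1/362880

With N = 2n → ∞: C(N, 9) / N^9 = [N(N−1)…(N−8)] / (9! · N^9) = (1/9!) · 1 · (1 − 1/(2n)) · … · (1 − 8/(2n)). Each factor → 1 as N → ∞, so the limit is 1/9! = 1/362880.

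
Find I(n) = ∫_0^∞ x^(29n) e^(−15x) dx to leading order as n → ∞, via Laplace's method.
I(n) ~ (sqrt(2π·29n) / 15) · (29n/(15e))^(29n)

Write the integrand as exp(29n ln x − 15x) and set f(x) = 29n ln x − 15x. Then f'(x) = 29n/x − 15 = 0 at x* = 29n/15, and f''(x*) = −29n/x*^2 = −15^2/(29n). Laplace's method (interior maximum) gives
  I(n) ~ e^(f(x*)) · sqrt(2π / |f''(x*)|)
        = exp(29n ln(29n/15) − 29n) · sqrt(2π · 29n / 15^2)
        = (29n/15)^(29n) e^(−29n) · sqrt(2π·29n) / 15
        = (sqrt(2π·29n) / 15) · (29n/(15e))^(29n).
This matches Γ(29n+1)/15^(29n+1) with Stirling applied to Γ.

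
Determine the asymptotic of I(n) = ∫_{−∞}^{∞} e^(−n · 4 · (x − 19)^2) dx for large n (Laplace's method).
I(n) = sqrt(π/(4n))

Here φ(x) = 4 · (x − 19)^2 has its unique minimum at x* = 19 with φ(x*) = 0 and φ''(x*) = 8. Laplace's method gives
  I(n) ~ e^(−n φ(x*)) · sqrt(2π / (n · φ''(x*))) = sqrt(2π / (8n)) = sqrt(π/(4n)).
This is exact: substituting u = (x − 19)·sqrt(4n) gives I(n) = (1/sqrt(4n)) ∫_{−∞}^{∞} e^(−u^2) du = sqrt(π/(4n)).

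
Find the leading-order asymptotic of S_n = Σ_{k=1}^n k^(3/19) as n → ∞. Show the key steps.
S_n ~ (19/22) · n^(22/19)

Integral comparison: Σ_{k=1}^n k^(3/19) = ∫_0^n x^(3/19) dx + O(n^(3/19)). The integral is n^(1 + 3/19) / (1 + 3/19) = n^((3+19)/19) / ((3+19)/19) = (19/22) · n^(22/19).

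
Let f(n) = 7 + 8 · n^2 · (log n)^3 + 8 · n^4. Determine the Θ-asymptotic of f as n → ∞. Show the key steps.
f(n) ∈ Θ(n^4)

Compare the terms by growth order. For large n, n^a · (log n)^b dominates n^a' · (log n)^b' iff a > a', or (a = a' and b > b'). Ranking the 3 terms shows the dominant one is 8 · n^4. Hence f(n) ∈ Θ(n^4).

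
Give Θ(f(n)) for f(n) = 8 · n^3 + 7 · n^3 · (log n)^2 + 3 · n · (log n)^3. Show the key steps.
f(n) ∈ Θ(n^3 · (log n)^2)

Compare the terms by growth order. For large n, n^a · (log n)^b dominates n^a' · (log n)^b' iff a > a', or (a = a' and b > b'). Ranking the 3 terms shows the dominant one is 7 · n^3 · (log n)^2. Hence f(n) ∈ Θ(n^3 · (log n)^2).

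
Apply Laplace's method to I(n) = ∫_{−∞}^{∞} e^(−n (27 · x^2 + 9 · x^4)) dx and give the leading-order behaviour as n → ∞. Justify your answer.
I(n) ~ sqrt(π/(27n))

φ(x) = 27 · x^2 + 9 · x^4 has its unique global minimum at x* = 0 (since φ'(x) = 54x + 36x^3 = 0 only at x = 0 for real x with both coefficients positive, and φ → ∞ as |x| → ∞). At x* = 0, φ(0) = 0 and φ''(0) = 54. Laplace's method then gives
  I(n) ~ sqrt(2π / (n · φ''(0))) · e^(−n φ(0)) = sqrt(2π / (54n)) = sqrt(π/(27n)).
The 9 · x^4 term contributes only at subleading order (an O(1/n) relative correction).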